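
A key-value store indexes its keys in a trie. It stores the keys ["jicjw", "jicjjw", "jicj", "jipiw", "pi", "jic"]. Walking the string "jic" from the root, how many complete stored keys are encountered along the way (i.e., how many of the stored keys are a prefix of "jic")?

1

Traverse "jic" character by character; count nodes along the way that are marked as word ends.
Prefixes of the query that are stored words: "jic"
Count: 1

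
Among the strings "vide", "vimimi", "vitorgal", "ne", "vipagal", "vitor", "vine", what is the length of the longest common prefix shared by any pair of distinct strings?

5

Equivalently: take the maximum, over all pairs, of their longest common prefix length.
e.g. "vitor" and "vitorgal" share the prefix "vitor" of length 5; no pair shares a longer one.
Longest shared-prefix length: 5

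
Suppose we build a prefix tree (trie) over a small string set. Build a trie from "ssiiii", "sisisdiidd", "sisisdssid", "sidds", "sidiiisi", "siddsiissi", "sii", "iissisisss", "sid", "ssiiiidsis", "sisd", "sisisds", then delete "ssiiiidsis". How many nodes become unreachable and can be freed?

4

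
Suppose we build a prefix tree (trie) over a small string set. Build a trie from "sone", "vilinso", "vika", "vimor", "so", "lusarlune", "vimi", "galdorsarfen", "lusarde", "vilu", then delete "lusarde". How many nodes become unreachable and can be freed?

Walk "lusarde" from the leaf back toward the root, removing each node that no remaining word uses.
The suffix "de" (2 nodes) is used only by "lusarde"; the node for "lusar" still has the child "l", so pruning stops there.
Nodes removed: 2

2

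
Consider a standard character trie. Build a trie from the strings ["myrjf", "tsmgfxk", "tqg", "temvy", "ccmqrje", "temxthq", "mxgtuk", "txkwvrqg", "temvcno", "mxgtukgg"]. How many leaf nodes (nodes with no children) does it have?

9

Leaves are exactly the stored words that no other stored word extends.
Those words: "ccmqrje", "mxgtukgg", "myrjf", "temvcno", "temvy", "temxthq", "tqg", "tsmgfxk", "txkwvrqg"
Leaf count: 9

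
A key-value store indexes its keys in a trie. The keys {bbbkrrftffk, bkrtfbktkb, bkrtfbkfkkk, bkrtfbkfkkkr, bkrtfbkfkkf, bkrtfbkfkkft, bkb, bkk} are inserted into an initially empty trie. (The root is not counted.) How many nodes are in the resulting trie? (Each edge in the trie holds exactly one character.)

Insert word by word; a character creates a node only if that edge doesn't already exist:
  "bbbkrrftffk" → 11 new (b, b, b, k, r, r, f, t, f, f, k)
  "bkrtfbktkb" → prefix "b" already present; 9 new (k, r, t, f, b, k, t, k, b)
  "bkrtfbkfkkk" → prefix "bkrtfbk" already present; 4 new (f, k, k, k)
  "bkrtfbkfkkkr" → prefix "bkrtfbkfkkk" already present; 1 new (r)
  "bkrtfbkfkkf" → prefix "bkrtfbkfkk" already present; 1 new (f)
  "bkrtfbkfkkft" → prefix "bkrtfbkfkkf" already present; 1 new (t)
  "bkb" → prefix "bk" already present; 1 new (b)
  "bkk" → prefix "bk" already present; 1 new (k)
Total nodes = 11 + 9 + 4 + 1 + 1 + 1 + 1 + 1 = 29

29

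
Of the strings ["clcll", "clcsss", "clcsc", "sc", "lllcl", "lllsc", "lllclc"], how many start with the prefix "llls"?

Walk to "llls"; the words in its subtree are exactly those with that prefix.
Words under "llls": lllsc
Count: 1

1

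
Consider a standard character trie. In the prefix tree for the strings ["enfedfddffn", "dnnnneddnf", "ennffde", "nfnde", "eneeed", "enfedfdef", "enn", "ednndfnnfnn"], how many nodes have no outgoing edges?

7

A leaf is a node with no children — equivalently, the end of a word that is not a proper prefix of any other stored word.
Those words: "dnnnneddnf", "ednndfnnfnn", "eneeed", "enfedfddffn", "enfedfdef", "ennffde", "nfnde"
Leaf count: 7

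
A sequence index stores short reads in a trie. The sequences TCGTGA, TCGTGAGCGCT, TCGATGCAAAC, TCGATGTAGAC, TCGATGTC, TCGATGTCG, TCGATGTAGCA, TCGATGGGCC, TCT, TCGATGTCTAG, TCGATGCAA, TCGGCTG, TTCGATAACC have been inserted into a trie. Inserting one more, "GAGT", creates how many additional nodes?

4

"GAGT" shares no prefix with any stored word, so all 4 characters open new nodes.
4 − 0 = 4 new nodes.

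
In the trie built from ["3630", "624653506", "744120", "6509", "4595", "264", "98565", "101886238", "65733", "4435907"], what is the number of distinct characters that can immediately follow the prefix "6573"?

1

Walk "6573" from the root, arriving at one node.
Characters that immediately follow "6573" among the stored strings: {3}.
That node has 1 child edge.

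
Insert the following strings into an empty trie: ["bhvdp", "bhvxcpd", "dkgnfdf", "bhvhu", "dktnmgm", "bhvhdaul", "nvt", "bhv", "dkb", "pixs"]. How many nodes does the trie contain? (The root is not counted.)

35

Count nodes per top-level branch (shared prefixes stored once):
  'b'-branch (bhv, bhvdp, bhvhdaul, bhvhu, bhvxcpd): 15 nodes
  'd'-branch (dkb, dkgnfdf, dktnmgm): 13 nodes
  'n'-branch (nvt): 3 nodes
  'p'-branch (pixs): 4 nodes
Sum: 35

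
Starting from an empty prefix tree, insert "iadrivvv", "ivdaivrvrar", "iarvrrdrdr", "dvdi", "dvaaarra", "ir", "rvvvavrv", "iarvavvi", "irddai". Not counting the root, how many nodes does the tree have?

53

Count nodes per top-level branch (shared prefixes stored once):
  'd'-branch (dvaaarra, dvdi): 10 nodes
  'i'-branch (iadrivvv, iarvavvi, iarvrrdrdr, ir, irddai, ivdaivrvrar): 35 nodes
  'r'-branch (rvvvavrv): 8 nodes
Sum: 53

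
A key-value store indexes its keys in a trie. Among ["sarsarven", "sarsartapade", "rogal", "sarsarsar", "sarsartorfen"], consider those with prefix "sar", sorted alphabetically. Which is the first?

sarsarsar

Words with prefix "sar", in lexicographic order: "sarsarsar", "sarsartapade", "sarsartorfen", "sarsarven"
The 1st is sarsarsar.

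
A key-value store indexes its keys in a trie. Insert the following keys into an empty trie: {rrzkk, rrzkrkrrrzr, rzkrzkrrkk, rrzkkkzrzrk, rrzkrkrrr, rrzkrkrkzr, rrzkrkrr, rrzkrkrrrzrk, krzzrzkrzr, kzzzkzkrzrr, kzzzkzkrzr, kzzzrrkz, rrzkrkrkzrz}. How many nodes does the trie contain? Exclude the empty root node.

56

Trace insertions, counting only characters that open a new branch:
  "rrzkk" → 5 new (r, r, z, k, k)
  "rrzkrkrrrzr" → prefix "rrzk" already present; 7 new (r, k, r, r, r, z, r)
  "rzkrzkrrkk" → prefix "r" already present; 9 new (z, k, r, z, k, r, r, k, k)
  "rrzkkkzrzrk" → prefix "rrzkk" already present; 6 new (k, z, r, z, r, k)
  "rrzkrkrrr" → prefix "rrzkrkrrr" already present; 0 new (none)
  "rrzkrkrkzr" → prefix "rrzkrkr" already present; 3 new (k, z, r)
  "rrzkrkrr" → prefix "rrzkrkrr" already present; 0 new (none)
  "rrzkrkrrrzrk" → prefix "rrzkrkrrrzr" already present; 1 new (k)
  "krzzrzkrzr" → 10 new (k, r, z, z, r, z, k, r, z, r)
  "kzzzkzkrzrr" → prefix "k" already present; 10 new (z, z, z, k, z, k, r, z, r, r)
  "kzzzkzkrzr" → prefix "kzzzkzkrzr" already present; 0 new (none)
  "kzzzrrkz" → prefix "kzzz" already present; 4 new (r, r, k, z)
  "rrzkrkrkzrz" → prefix "rrzkrkrkzr" already present; 1 new (z)
Total nodes = 5 + 7 + 9 + 6 + 0 + 3 + 0 + 1 + 10 + 10 + 0 + 4 + 1 = 56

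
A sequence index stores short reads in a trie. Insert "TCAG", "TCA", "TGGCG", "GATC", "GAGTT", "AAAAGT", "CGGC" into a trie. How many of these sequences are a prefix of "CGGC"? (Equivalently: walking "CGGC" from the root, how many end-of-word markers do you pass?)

Walk "CGGC" from the root; an end-of-word marker is hit whenever a stored word is a prefix of "CGGC".
Prefixes of the query that are stored words: "CGGC"
Count: 1

1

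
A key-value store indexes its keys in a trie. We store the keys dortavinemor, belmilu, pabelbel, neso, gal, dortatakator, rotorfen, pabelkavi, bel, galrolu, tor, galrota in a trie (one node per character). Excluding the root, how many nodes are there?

62

Insert word by word; a character creates a node only if that edge doesn't already exist:
  "dortavinemor" → 12 new (d, o, r, t, a, v, i, n, e, m, o, r)
  "belmilu" → 7 new (b, e, l, m, i, l, u)
  "pabelbel" → 8 new (p, a, b, e, l, b, e, l)
  "neso" → 4 new (n, e, s, o)
  "gal" → 3 new (g, a, l)
  "dortatakator" → prefix "dorta" already present; 7 new (t, a, k, a, t, o, r)
  "rotorfen" → 8 new (r, o, t, o, r, f, e, n)
  "pabelkavi" → prefix "pabel" already present; 4 new (k, a, v, i)
  "bel" → prefix "bel" already present; 0 new (none)
  "galrolu" → prefix "gal" already present; 4 new (r, o, l, u)
  "tor" → 3 new (t, o, r)
  "galrota" → prefix "galro" already present; 2 new (t, a)
Total nodes = 12 + 7 + 8 + 4 + 3 + 7 + 8 + 4 + 0 + 4 + 3 + 2 = 62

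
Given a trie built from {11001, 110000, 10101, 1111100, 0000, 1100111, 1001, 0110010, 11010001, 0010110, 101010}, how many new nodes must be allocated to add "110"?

Every character of "110" already lies on an existing path (it is a prefix of some stored word).
No new nodes are needed: 0.

0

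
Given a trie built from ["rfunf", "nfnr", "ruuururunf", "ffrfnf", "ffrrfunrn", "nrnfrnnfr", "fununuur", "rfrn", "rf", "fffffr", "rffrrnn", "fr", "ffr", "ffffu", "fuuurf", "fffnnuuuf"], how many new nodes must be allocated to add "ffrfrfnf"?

4

The longest prefix of "ffrfrfnf" already in the trie is "ffrf" (length 4).
New nodes needed: |"ffrfrfnf"| − 4 = 8 − 4 = 4.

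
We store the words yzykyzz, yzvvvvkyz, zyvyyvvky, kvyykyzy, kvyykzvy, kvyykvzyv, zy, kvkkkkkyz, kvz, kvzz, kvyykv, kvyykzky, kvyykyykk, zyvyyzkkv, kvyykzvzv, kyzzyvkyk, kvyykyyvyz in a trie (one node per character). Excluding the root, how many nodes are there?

Trace insertions, counting only characters that open a new branch:
  "yzykyzz" → 7 new (y, z, y, k, y, z, z)
  "yzvvvvkyz" → prefix "yz" already present; 7 new (v, v, v, v, k, y, z)
  "zyvyyvvky" → 9 new (z, y, v, y, y, v, v, k, y)
  "kvyykyzy" → 8 new (k, v, y, y, k, y, z, y)
  "kvyykzvy" → prefix "kvyyk" already present; 3 new (z, v, y)
  "kvyykvzyv" → prefix "kvyyk" already present; 4 new (v, z, y, v)
  "zy" → prefix "zy" already present; 0 new (none)
  "kvkkkkkyz" → prefix "kv" already present; 7 new (k, k, k, k, k, y, z)
  "kvz" → prefix "kv" already present; 1 new (z)
  "kvzz" → prefix "kvz" already present; 1 new (z)
  "kvyykv" → prefix "kvyykv" already present; 0 new (none)
  "kvyykzky" → prefix "kvyykz" already present; 2 new (k, y)
  "kvyykyykk" → prefix "kvyyky" already present; 3 new (y, k, k)
  "zyvyyzkkv" → prefix "zyvyy" already present; 4 new (z, k, k, v)
  "kvyykzvzv" → prefix "kvyykzv" already present; 2 new (z, v)
  "kyzzyvkyk" → prefix "k" already present; 8 new (y, z, z, y, v, k, y, k)
  "kvyykyyvyz" → prefix "kvyykyy" already present; 3 new (v, y, z)
Total nodes = 7 + 7 + 9 + 8 + 3 + 4 + 0 + 7 + 1 + 1 + 0 + 2 + 3 + 4 + 2 + 8 + 3 = 69

69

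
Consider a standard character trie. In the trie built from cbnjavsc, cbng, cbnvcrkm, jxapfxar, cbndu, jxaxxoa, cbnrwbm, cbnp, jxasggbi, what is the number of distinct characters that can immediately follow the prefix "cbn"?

Follow the path "cbn" to its node, then look at its outgoing edges.
Characters that immediately follow "cbn" among the stored strings: {d, g, j, p, r, v}.
That node has 6 child edges.

6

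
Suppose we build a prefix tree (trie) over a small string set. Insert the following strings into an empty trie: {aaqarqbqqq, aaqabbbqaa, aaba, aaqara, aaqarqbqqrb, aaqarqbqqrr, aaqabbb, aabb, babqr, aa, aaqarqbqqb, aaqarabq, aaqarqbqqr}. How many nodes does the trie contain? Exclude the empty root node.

31

For each word, the new-node count is its length minus the longest prefix already in the trie:
  "aaqarqbqqq" → 10 new (a, a, q, a, r, q, b, q, q, q)
  "aaqabbbqaa" → prefix "aaqa" already present; 6 new (b, b, b, q, a, a)
  "aaba" → prefix "aa" already present; 2 new (b, a)
  "aaqara" → prefix "aaqar" already present; 1 new (a)
  "aaqarqbqqrb" → prefix "aaqarqbqq" already present; 2 new (r, b)
  "aaqarqbqqrr" → prefix "aaqarqbqqr" already present; 1 new (r)
  "aaqabbb" → prefix "aaqabbb" already present; 0 new (none)
  "aabb" → prefix "aab" already present; 1 new (b)
  "babqr" → 5 new (b, a, b, q, r)
  "aa" → prefix "aa" already present; 0 new (none)
  "aaqarqbqqb" → prefix "aaqarqbqq" already present; 1 new (b)
  "aaqarabq" → prefix "aaqara" already present; 2 new (b, q)
  "aaqarqbqqr" → prefix "aaqarqbqqr" already present; 0 new (none)
Total nodes = 10 + 6 + 2 + 1 + 2 + 1 + 0 + 1 + 5 + 0 + 1 + 2 + 0 = 31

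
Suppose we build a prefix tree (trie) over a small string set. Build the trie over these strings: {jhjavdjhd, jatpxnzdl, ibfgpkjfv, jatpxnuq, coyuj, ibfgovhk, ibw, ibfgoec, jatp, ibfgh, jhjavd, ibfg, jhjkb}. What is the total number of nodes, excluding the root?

43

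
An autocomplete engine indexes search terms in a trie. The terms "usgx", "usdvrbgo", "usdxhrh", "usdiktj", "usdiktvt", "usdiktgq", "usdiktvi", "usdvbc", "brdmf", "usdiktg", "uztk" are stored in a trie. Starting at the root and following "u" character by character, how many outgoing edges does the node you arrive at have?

2

The children of the "u" node are the distinct next characters among strings starting with "u".
Characters that immediately follow "u" among the stored strings: {s, z}.
That node has 2 child edges.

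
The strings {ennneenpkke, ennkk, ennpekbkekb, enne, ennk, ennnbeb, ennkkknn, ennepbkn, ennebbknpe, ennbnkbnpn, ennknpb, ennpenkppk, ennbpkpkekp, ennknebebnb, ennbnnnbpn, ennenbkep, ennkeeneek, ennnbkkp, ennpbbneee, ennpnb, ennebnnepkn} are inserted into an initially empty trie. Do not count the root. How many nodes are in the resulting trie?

99

Insert word by word; a character creates a node only if that edge doesn't already exist:
  "ennneenpkke" → 11 new (e, n, n, n, e, e, n, p, k, k, e)
  "ennkk" → prefix "enn" already present; 2 new (k, k)
  "ennpekbkekb" → prefix "enn" already present; 8 new (p, e, k, b, k, e, k, b)
  "enne" → prefix "enn" already present; 1 new (e)
  "ennk" → prefix "ennk" already present; 0 new (none)
  "ennnbeb" → prefix "ennn" already present; 3 new (b, e, b)
  "ennkkknn" → prefix "ennkk" already present; 3 new (k, n, n)
  "ennepbkn" → prefix "enne" already present; 4 new (p, b, k, n)
  "ennebbknpe" → prefix "enne" already present; 6 new (b, b, k, n, p, e)
  "ennbnkbnpn" → prefix "enn" already present; 7 new (b, n, k, b, n, p, n)
  "ennknpb" → prefix "ennk" already present; 3 new (n, p, b)
  "ennpenkppk" → prefix "ennpe" already present; 5 new (n, k, p, p, k)
  "ennbpkpkekp" → prefix "ennb" already present; 7 new (p, k, p, k, e, k, p)
  "ennknebebnb" → prefix "ennkn" already present; 6 new (e, b, e, b, n, b)
  "ennbnnnbpn" → prefix "ennbn" already present; 5 new (n, n, b, p, n)
  "ennenbkep" → prefix "enne" already present; 5 new (n, b, k, e, p)
  "ennkeeneek" → prefix "ennk" already present; 6 new (e, e, n, e, e, k)
  "ennnbkkp" → prefix "ennnb" already present; 3 new (k, k, p)
  "ennpbbneee" → prefix "ennp" already present; 6 new (b, b, n, e, e, e)
  "ennpnb" → prefix "ennp" already present; 2 new (n, b)
  "ennebnnepkn" → prefix "enneb" already present; 6 new (n, n, e, p, k, n)
Total nodes = 11 + 2 + 8 + 1 + 0 + 3 + 3 + 4 + 6 + 7 + 3 + 5 + 7 + 6 + 5 + 5 + 6 + 3 + 6 + 2 + 6 = 99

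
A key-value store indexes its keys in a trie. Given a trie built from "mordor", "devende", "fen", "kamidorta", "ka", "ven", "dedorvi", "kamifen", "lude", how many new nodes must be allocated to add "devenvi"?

2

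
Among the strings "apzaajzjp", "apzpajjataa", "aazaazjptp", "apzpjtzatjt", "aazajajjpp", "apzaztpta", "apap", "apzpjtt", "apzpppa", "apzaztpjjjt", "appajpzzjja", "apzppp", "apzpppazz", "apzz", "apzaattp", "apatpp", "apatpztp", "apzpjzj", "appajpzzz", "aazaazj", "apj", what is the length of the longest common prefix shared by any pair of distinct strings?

8

Look for the deepest trie node that still has at least two words in its subtree.
e.g. "appajpzzjja" and "appajpzzz" share the prefix "appajpzz" of length 8; no pair shares a longer one.
Longest shared-prefix length: 8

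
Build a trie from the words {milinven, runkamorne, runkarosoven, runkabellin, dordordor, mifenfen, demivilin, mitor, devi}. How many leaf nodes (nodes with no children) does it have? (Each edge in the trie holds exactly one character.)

A leaf is a node with no children — equivalently, the end of a word that is not a proper prefix of any other stored word.
Those words: "demivilin", "devi", "dordordor", "mifenfen", "milinven", "mitor", "runkabellin", "runkamorne", "runkarosoven"
Leaf count: 9

9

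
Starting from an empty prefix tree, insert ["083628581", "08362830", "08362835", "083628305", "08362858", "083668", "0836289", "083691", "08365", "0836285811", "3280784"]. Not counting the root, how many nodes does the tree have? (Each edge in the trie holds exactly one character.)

27

Trie structure (* marks end of a word):
(root)
├─ 0
│  └─ 8
│     └─ 3
│        └─ 6
│           ├─ 2
│           │  └─ 8
│           │     ├─ 3
│           │     │  ├─ 0 *
│           │     │  │  └─ 5 *
│           │     │  └─ 5 *
│           │     ├─ 5
│           │     │  └─ 8 *
│           │     │     └─ 1 *
│           │     │        └─ 1 *
│           │     └─ 9 *
│           ├─ 5 *
│           ├─ 6
│           │  └─ 8 *
│           └─ 9
│              └─ 1 *
└─ 3
   └─ 2
      └─ 8
         └─ 0
            └─ 7
               └─ 8
                  └─ 4 *
Counting every labelled node above: 27.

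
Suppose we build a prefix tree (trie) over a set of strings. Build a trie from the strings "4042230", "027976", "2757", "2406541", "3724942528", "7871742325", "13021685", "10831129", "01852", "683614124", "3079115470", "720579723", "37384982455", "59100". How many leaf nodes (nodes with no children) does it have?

14

Leaves are exactly the stored words that no other stored word extends.
Those words: "01852", "027976", "10831129", "13021685", "2406541", "2757", "3079115470", "3724942528", "37384982455", "4042230", "59100", "683614124", "720579723", "7871742325"
Leaf count: 14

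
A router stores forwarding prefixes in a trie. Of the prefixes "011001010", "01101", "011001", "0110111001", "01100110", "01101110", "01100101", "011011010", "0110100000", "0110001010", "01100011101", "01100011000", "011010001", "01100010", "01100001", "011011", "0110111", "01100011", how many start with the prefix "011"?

18

Traverse to the node for "011", then collect every word in that subtree.
Words under "011": 01100001, 01100010, 0110001010, 01100011, 01100011000, 01100011101, 011001, 01100101, 011001010, 01100110, 01101, 0110100000, 011010001, 011011, 011011010, 0110111, 01101110, 0110111001
Count: 18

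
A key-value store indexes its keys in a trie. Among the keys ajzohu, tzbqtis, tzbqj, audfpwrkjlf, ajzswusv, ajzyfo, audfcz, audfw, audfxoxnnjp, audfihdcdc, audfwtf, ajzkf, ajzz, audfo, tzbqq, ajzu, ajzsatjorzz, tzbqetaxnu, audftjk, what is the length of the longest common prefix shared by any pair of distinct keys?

5

Equivalently: take the maximum, over all pairs, of their longest common prefix length.
e.g. "audfw" and "audfwtf" share the prefix "audfw" of length 5; no pair shares a longer one.
Longest shared-prefix length: 5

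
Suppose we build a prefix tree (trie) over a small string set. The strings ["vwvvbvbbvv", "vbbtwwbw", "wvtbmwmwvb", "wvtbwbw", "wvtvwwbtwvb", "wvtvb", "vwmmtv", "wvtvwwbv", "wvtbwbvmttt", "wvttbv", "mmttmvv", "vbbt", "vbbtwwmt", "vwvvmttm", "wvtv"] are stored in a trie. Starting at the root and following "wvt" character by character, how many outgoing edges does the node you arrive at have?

3

Follow the path "wvt" to its node, then look at its outgoing edges.
Characters that immediately follow "wvt" among the stored strings: {b, t, v}.
That node has 3 child edges.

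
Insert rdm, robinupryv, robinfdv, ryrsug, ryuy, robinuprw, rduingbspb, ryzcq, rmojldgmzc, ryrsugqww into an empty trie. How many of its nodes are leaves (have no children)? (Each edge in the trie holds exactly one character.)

A leaf is a node with no children — equivalently, the end of a word that is not a proper prefix of any other stored word.
Those words: "rdm", "rduingbspb", "rmojldgmzc", "robinfdv", "robinuprw", "robinupryv", "ryrsugqww", "ryuy", "ryzcq"
Leaf count: 9

9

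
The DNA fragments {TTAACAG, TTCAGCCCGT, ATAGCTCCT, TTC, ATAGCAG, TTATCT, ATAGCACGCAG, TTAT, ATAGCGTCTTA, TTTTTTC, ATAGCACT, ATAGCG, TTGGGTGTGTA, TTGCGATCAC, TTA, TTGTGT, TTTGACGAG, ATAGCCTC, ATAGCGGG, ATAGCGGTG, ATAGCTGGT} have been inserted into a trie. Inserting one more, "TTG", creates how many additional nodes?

0

Every character of "TTG" already lies on an existing path (it is a prefix of some stored word).
No new nodes are needed: 0.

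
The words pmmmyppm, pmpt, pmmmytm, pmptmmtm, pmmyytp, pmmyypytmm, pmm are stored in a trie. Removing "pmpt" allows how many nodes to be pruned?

0

Walk "pmpt" from the leaf back toward the root, removing each node that no remaining word uses.
Every node on "pmpt" is still needed (e.g. by "pmptmmtm"), so nothing is freed.
Nodes removed: 0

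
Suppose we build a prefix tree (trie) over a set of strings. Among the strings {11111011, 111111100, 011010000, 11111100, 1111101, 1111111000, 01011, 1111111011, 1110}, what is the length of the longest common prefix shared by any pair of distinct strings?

9

Equivalently: take the maximum, over all pairs, of their longest common prefix length.
e.g. "111111100" and "1111111000" share the prefix "111111100" of length 9; no pair shares a longer one.
Longest shared-prefix length: 9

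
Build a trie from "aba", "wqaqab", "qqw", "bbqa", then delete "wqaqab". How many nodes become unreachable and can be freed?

After clearing the end-marker at "wqaqab", prune upward until reaching a node still needed by another word.
No other word shares any prefix with "wqaqab", so all 6 of its nodes go.
Nodes removed: 6

6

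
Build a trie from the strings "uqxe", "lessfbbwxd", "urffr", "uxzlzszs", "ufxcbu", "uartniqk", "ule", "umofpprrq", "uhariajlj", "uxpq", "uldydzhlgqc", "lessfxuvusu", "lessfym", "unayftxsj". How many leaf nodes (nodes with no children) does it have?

Leaves are exactly the stored words that no other stored word extends.
Those words: "lessfbbwxd", "lessfxuvusu", "lessfym", "uartniqk", "ufxcbu", "uhariajlj", "uldydzhlgqc", "ule", "umofpprrq", "unayftxsj", "uqxe", "urffr", "uxpq", "uxzlzszs"
Leaf count: 14

14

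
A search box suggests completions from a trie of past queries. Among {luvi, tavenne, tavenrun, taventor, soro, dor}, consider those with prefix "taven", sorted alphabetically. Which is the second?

tavenrun

DFS of the "taven" subtree visits, in order: "tavenne", "tavenrun", "taventor"
The 2nd is tavenrun.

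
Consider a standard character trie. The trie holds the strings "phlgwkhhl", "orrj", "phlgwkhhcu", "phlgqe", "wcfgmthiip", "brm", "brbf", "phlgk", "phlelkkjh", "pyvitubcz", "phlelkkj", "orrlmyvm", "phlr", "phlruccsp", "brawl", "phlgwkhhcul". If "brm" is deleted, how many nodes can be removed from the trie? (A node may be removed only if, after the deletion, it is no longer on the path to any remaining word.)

After clearing the end-marker at "brm", prune upward until reaching a node still needed by another word.
The suffix "m" (1 node) is used only by "brm"; the node for "br" still has the child "b", so pruning stops there.
Nodes removed: 1

1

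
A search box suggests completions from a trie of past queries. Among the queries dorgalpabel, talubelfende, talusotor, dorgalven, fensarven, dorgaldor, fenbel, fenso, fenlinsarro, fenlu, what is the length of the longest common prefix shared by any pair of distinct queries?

6

Look for the deepest trie node that still has at least two words in its subtree.
"dorgaldor" and "dorgalpabel" agree on "dorgal" (6 characters) before diverging; nothing deeper is shared.
Longest shared-prefix length: 6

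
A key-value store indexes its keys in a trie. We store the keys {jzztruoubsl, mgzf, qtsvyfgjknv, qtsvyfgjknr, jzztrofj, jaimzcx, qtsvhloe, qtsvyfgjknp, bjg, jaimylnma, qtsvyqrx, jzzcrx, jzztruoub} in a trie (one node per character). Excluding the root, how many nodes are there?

55

Trace insertions, counting only characters that open a new branch:
  "jzztruoubsl" → 11 new (j, z, z, t, r, u, o, u, b, s, l)
  "mgzf" → 4 new (m, g, z, f)
  "qtsvyfgjknv" → 11 new (q, t, s, v, y, f, g, j, k, n, v)
  "qtsvyfgjknr" → prefix "qtsvyfgjkn" already present; 1 new (r)
  "jzztrofj" → prefix "jzztr" already present; 3 new (o, f, j)
  "jaimzcx" → prefix "j" already present; 6 new (a, i, m, z, c, x)
  "qtsvhloe" → prefix "qtsv" already present; 4 new (h, l, o, e)
  "qtsvyfgjknp" → prefix "qtsvyfgjkn" already present; 1 new (p)
  "bjg" → 3 new (b, j, g)
  "jaimylnma" → prefix "jaim" already present; 5 new (y, l, n, m, a)
  "qtsvyqrx" → prefix "qtsvy" already present; 3 new (q, r, x)
  "jzzcrx" → prefix "jzz" already present; 3 new (c, r, x)
  "jzztruoub" → prefix "jzztruoub" already present; 0 new (none)
Total nodes = 11 + 4 + 11 + 1 + 3 + 6 + 4 + 1 + 3 + 5 + 3 + 3 + 0 = 55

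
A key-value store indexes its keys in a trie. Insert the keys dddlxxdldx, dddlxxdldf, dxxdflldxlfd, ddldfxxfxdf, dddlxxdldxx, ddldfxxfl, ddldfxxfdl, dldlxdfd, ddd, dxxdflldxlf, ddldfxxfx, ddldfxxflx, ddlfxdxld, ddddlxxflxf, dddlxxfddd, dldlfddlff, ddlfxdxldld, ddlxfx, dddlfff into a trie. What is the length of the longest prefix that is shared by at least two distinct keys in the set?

11

Equivalently: take the maximum, over all pairs, of their longest common prefix length.
e.g. "dxxdflldxlf" and "dxxdflldxlfd" share the prefix "dxxdflldxlf" of length 11; no pair shares a longer one.
Longest shared-prefix length: 11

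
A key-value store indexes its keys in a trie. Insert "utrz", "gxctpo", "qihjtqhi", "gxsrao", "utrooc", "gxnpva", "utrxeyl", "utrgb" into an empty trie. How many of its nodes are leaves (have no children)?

8

A leaf is a node with no children — equivalently, the end of a word that is not a proper prefix of any other stored word.
Those words: "gxctpo", "gxnpva", "gxsrao", "qihjtqhi", "utrgb", "utrooc", "utrxeyl", "utrz"
Leaf count: 8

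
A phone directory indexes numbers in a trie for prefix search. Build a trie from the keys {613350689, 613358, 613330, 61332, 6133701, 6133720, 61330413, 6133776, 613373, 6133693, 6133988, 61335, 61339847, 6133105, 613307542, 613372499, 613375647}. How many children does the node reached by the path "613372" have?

2

Walk "613372" from the root, arriving at one node.
Characters that immediately follow "613372" among the stored strings: {0, 4}.
That node has 2 child edges.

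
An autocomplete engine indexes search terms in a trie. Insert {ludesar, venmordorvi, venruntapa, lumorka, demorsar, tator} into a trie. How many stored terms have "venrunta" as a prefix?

1

Filter for entries beginning with "venrunta":
Matches: "venruntapa"
Count: 1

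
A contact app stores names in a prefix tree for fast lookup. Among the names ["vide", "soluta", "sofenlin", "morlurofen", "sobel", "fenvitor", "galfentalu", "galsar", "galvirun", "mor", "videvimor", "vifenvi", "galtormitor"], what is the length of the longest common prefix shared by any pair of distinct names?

4

Equivalently: take the maximum, over all pairs, of their longest common prefix length.
e.g. "vide" and "videvimor" share the prefix "vide" of length 4; no pair shares a longer one.
Longest shared-prefix length: 4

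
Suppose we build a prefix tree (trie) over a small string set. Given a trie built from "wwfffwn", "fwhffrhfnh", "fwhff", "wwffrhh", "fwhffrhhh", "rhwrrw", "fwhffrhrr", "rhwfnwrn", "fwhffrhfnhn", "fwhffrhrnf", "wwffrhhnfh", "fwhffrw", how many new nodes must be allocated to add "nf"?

Nothing in the trie begins with "n"; the whole of "nf" is new.
2 − 0 = 2 new nodes.

2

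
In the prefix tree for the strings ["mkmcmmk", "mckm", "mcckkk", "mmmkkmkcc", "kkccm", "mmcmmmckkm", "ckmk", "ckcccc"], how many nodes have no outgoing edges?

8

Leaves are exactly the stored words that no other stored word extends.
Those words: "ckcccc", "ckmk", "kkccm", "mcckkk", "mckm", "mkmcmmk", "mmcmmmckkm", "mmmkkmkcc"
Leaf count: 8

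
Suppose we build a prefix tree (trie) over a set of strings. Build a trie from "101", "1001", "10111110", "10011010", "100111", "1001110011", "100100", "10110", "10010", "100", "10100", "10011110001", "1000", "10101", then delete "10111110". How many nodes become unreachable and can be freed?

After clearing the end-marker at "10111110", prune upward until reaching a node still needed by another word.
The suffix "1110" (4 nodes) is used only by "10111110"; the node for "1011" still has the child "0", so pruning stops there.
Nodes removed: 4

4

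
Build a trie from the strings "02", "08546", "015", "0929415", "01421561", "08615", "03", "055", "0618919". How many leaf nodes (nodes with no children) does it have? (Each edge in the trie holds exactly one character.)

9

Leaves are exactly the stored words that no other stored word extends.
Those words: "01421561", "015", "02", "03", "055", "0618919", "08546", "08615", "0929415"
Leaf count: 9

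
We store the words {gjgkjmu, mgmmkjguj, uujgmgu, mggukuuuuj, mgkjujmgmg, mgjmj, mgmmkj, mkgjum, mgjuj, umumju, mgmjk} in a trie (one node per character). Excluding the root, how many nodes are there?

Trace insertions, counting only characters that open a new branch:
  "gjgkjmu" → 7 new (g, j, g, k, j, m, u)
  "mgmmkjguj" → 9 new (m, g, m, m, k, j, g, u, j)
  "uujgmgu" → 7 new (u, u, j, g, m, g, u)
  "mggukuuuuj" → prefix "mg" already present; 8 new (g, u, k, u, u, u, u, j)
  "mgkjujmgmg" → prefix "mg" already present; 8 new (k, j, u, j, m, g, m, g)
  "mgjmj" → prefix "mg" already present; 3 new (j, m, j)
  "mgmmkj" → prefix "mgmmkj" already present; 0 new (none)
  "mkgjum" → prefix "m" already present; 5 new (k, g, j, u, m)
  "mgjuj" → prefix "mgj" already present; 2 new (u, j)
  "umumju" → prefix "u" already present; 5 new (m, u, m, j, u)
  "mgmjk" → prefix "mgm" already present; 2 new (j, k)
Total nodes = 7 + 9 + 7 + 8 + 8 + 3 + 0 + 5 + 2 + 5 + 2 = 56

56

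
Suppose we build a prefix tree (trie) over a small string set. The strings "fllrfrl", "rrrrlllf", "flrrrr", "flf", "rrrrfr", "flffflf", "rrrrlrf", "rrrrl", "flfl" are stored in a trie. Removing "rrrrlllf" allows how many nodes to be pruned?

A node on "rrrrlllf"'s path can go only if nothing else ends at it or branches off below it.
The suffix "llf" (3 nodes) is used only by "rrrrlllf"; the node for "rrrrl" still has the child "r", so pruning stops there.
Nodes removed: 3

3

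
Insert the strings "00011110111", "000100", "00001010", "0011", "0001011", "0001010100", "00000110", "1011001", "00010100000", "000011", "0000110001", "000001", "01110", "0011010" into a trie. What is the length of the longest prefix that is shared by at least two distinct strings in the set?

Equivalently: take the maximum, over all pairs, of their longest common prefix length.
"00010100000" and "0001010100" agree on "0001010" (7 characters) before diverging; nothing deeper is shared.
Longest shared-prefix length: 7

7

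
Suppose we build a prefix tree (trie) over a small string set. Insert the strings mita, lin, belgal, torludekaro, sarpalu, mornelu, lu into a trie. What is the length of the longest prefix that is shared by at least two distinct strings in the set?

1

The deepest shared node is where two words last agree before diverging.
e.g. "lin" and "lu" share the prefix "l" of length 1; no pair shares a longer one.
Longest shared-prefix length: 1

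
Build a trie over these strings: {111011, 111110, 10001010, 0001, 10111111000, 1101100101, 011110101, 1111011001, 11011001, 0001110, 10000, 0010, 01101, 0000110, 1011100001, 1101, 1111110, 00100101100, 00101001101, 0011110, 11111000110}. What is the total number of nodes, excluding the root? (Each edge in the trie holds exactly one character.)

93

For each word, the new-node count is its length minus the longest prefix already in the trie:
  "111011" → 6 new (1, 1, 1, 0, 1, 1)
  "111110" → prefix "111" already present; 3 new (1, 1, 0)
  "10001010" → prefix "1" already present; 7 new (0, 0, 0, 1, 0, 1, 0)
  "0001" → 4 new (0, 0, 0, 1)
  "10111111000" → prefix "10" already present; 9 new (1, 1, 1, 1, 1, 1, 0, 0, 0)
  "1101100101" → prefix "11" already present; 8 new (0, 1, 1, 0, 0, 1, 0, 1)
  "011110101" → prefix "0" already present; 8 new (1, 1, 1, 1, 0, 1, 0, 1)
  "1111011001" → prefix "1111" already present; 6 new (0, 1, 1, 0, 0, 1)
  "11011001" → prefix "11011001" already present; 0 new (none)
  "0001110" → prefix "0001" already present; 3 new (1, 1, 0)
  "10000" → prefix "1000" already present; 1 new (0)
  "0010" → prefix "00" already present; 2 new (1, 0)
  "01101" → prefix "011" already present; 2 new (0, 1)
  "0000110" → prefix "000" already present; 4 new (0, 1, 1, 0)
  "1011100001" → prefix "10111" already present; 5 new (0, 0, 0, 0, 1)
  "1101" → prefix "1101" already present; 0 new (none)
  "1111110" → prefix "11111" already present; 2 new (1, 0)
  "00100101100" → prefix "0010" already present; 7 new (0, 1, 0, 1, 1, 0, 0)
  "00101001101" → prefix "0010" already present; 7 new (1, 0, 0, 1, 1, 0, 1)
  "0011110" → prefix "001" already present; 4 new (1, 1, 1, 0)
  "11111000110" → prefix "111110" already present; 5 new (0, 0, 1, 1, 0)
Total nodes = 6 + 3 + 7 + 4 + 9 + 8 + 8 + 6 + 0 + 3 + 1 + 2 + 2 + 4 + 5 + 0 + 2 + 7 + 7 + 4 + 5 = 93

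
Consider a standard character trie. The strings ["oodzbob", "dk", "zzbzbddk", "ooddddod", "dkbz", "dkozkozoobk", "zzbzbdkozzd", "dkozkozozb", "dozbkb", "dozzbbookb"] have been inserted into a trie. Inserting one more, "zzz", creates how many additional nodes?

The longest prefix of "zzz" already in the trie is "zz" (length 2).
Each of the 1 remaining characters creates one node.

1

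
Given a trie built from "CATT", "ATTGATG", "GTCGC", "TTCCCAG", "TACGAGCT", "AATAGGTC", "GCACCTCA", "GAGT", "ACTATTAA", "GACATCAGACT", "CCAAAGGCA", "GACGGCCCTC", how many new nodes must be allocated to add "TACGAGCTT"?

1

"TACGAGCT" is already a path in the trie; the remaining "T" must be added.
New nodes needed: |"TACGAGCTT"| − 8 = 9 − 8 = 1.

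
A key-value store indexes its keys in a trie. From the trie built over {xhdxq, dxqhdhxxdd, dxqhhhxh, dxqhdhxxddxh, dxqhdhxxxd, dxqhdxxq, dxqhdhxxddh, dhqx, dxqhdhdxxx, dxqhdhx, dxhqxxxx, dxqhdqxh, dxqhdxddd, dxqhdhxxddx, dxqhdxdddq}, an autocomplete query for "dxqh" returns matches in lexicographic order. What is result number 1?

Filter for "dxqh…" and sort: "dxqhdhdxxx", "dxqhdhx", "dxqhdhxxdd", "dxqhdhxxddh", "dxqhdhxxddx", "dxqhdhxxddxh", "dxqhdhxxxd", "dxqhdqxh", "dxqhdxddd", "dxqhdxdddq", "dxqhdxxq", "dxqhhhxh"
Position 1: dxqhdhdxxx

dxqhdhdxxx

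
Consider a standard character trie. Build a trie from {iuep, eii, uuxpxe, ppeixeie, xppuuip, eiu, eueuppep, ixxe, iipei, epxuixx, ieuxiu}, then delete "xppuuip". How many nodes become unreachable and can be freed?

7

After clearing the end-marker at "xppuuip", prune upward until reaching a node still needed by another word.
No other word shares any prefix with "xppuuip", so all 7 of its nodes go.
Nodes removed: 7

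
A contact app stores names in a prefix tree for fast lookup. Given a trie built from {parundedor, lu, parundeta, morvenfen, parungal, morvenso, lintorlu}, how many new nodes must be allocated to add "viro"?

4

No existing word starts with "v", so every character of "viro" needs a new node.
4 − 0 = 4 new nodes.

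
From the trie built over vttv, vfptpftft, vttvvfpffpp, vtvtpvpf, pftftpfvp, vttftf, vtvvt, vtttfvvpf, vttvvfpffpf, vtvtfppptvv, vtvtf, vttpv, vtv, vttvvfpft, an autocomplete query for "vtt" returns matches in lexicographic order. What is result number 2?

vttpv

Filter for "vtt…" and sort: "vttftf", "vttpv", "vtttfvvpf", "vttv", "vttvvfpffpf", "vttvvfpffpp", "vttvvfpft"
Position 2: vttpv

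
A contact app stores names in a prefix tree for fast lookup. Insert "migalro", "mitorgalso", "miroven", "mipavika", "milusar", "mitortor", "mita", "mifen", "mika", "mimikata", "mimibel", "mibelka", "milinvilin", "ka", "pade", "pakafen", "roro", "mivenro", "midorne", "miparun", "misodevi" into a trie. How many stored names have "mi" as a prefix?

17

Traverse to the node for "mi", then collect every word in that subtree.
Matches: "mibelka", "midorne", "mifen", "migalro", "mika", "milinvilin", "milusar", "mimibel", "mimikata", "miparun", "mipavika", "miroven", "misodevi", "mita", "mitorgalso", "mitortor", "mivenro"
Count: 17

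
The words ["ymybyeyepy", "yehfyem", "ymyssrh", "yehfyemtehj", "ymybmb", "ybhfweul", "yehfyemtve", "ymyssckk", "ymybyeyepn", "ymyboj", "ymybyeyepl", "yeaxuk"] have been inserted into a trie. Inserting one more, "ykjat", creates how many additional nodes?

4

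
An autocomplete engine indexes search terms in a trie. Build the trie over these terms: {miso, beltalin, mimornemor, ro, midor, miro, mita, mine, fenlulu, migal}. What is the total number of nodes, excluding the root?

41

Insert word by word; a character creates a node only if that edge doesn't already exist:
  "miso" → 4 new (m, i, s, o)
  "beltalin" → 8 new (b, e, l, t, a, l, i, n)
  "mimornemor" → prefix "mi" already present; 8 new (m, o, r, n, e, m, o, r)
  "ro" → 2 new (r, o)
  "midor" → prefix "mi" already present; 3 new (d, o, r)
  "miro" → prefix "mi" already present; 2 new (r, o)
  "mita" → prefix "mi" already present; 2 new (t, a)
  "mine" → prefix "mi" already present; 2 new (n, e)
  "fenlulu" → 7 new (f, e, n, l, u, l, u)
  "migal" → prefix "mi" already present; 3 new (g, a, l)
Total nodes = 4 + 8 + 8 + 2 + 3 + 2 + 2 + 2 + 7 + 3 = 41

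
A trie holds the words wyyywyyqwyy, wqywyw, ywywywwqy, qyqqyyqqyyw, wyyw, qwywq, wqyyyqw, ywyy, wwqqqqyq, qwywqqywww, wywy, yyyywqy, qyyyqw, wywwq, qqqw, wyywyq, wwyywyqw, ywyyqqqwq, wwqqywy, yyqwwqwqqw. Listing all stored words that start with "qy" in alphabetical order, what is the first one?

qyqqyyqqyyw

DFS of the "qy" subtree visits, in order: "qyqqyyqqyyw", "qyyyqw"
The 1st is qyqqyyqqyyw.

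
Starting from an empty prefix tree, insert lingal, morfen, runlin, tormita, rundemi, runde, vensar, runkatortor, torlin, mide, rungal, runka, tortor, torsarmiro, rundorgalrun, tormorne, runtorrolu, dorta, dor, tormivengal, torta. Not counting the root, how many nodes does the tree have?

93

Insert word by word; a character creates a node only if that edge doesn't already exist:
  "lingal" → 6 new (l, i, n, g, a, l)
  "morfen" → 6 new (m, o, r, f, e, n)
  "runlin" → 6 new (r, u, n, l, i, n)
  "tormita" → 7 new (t, o, r, m, i, t, a)
  "rundemi" → prefix "run" already present; 4 new (d, e, m, i)
  "runde" → prefix "runde" already present; 0 new (none)
  "vensar" → 6 new (v, e, n, s, a, r)
  "runkatortor" → prefix "run" already present; 8 new (k, a, t, o, r, t, o, r)
  "torlin" → prefix "tor" already present; 3 new (l, i, n)
  "mide" → prefix "m" already present; 3 new (i, d, e)
  "rungal" → prefix "run" already present; 3 new (g, a, l)
  "runka" → prefix "runka" already present; 0 new (none)
  "tortor" → prefix "tor" already present; 3 new (t, o, r)
  "torsarmiro" → prefix "tor" already present; 7 new (s, a, r, m, i, r, o)
  "rundorgalrun" → prefix "rund" already present; 8 new (o, r, g, a, l, r, u, n)
  "tormorne" → prefix "torm" already present; 4 new (o, r, n, e)
  "runtorrolu" → prefix "run" already present; 7 new (t, o, r, r, o, l, u)
  "dorta" → 5 new (d, o, r, t, a)
  "dor" → prefix "dor" already present; 0 new (none)
  "tormivengal" → prefix "tormi" already present; 6 new (v, e, n, g, a, l)
  "torta" → prefix "tort" already present; 1 new (a)
Total nodes = 6 + 6 + 6 + 7 + 4 + 0 + 6 + 8 + 3 + 3 + 3 + 0 + 3 + 7 + 8 + 4 + 7 + 5 + 0 + 6 + 1 = 93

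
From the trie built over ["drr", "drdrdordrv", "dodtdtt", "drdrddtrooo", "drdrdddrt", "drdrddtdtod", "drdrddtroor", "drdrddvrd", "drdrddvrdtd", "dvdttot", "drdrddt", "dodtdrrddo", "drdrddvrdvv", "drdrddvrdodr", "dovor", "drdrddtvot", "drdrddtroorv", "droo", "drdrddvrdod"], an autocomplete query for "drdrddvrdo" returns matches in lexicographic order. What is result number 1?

drdrddvrdod

Words with prefix "drdrddvrdo", in lexicographic order: "drdrddvrdod", "drdrddvrdodr"
Position 1: drdrddvrdod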